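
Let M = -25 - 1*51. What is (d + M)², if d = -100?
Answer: 30976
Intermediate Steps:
M = -76 (M = -25 - 51 = -76)
(d + M)² = (-100 - 76)² = (-176)² = 30976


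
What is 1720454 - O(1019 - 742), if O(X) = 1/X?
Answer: 476565757/277 ≈ 1.7205e+6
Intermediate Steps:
1720454 - O(1019 - 742) = 1720454 - 1/(1019 - 742) = 1720454 - 1/277 = 476565757/277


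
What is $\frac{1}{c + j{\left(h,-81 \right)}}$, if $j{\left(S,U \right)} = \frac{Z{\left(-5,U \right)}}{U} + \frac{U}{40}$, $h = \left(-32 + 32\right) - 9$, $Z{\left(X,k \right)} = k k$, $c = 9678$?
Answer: $\frac{40}{383799} \approx 0.00010422$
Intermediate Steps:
$Z{\left(X,k \right)} = k^{2}$
$h = -9$ ($h = 0 - 9 = -9$)
$j{\left(S,U \right)} = \frac{41 U}{40}$ ($j{\left(S,U \right)} = \frac{U^{2}}{U} + \frac{U}{40} = U + U \frac{1}{40} = U + \frac{U}{40} = \frac{41 U}{40}$)
$\frac{1}{c + j{\left(h,-81 \right)}} = \frac{1}{9678 + \frac{41}{40} \left(-81\right)} = \frac{1}{9678 - \frac{3321}{40}} = \frac{1}{\frac{383799}{40}} = \frac{40}{383799}$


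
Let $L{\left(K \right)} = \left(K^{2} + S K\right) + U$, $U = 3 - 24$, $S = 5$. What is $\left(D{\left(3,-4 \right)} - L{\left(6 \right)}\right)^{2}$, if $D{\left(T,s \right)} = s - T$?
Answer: $2704$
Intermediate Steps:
$U = -21$ ($U = 3 - 24 = -21$)
$L{\left(K \right)} = -21 + K^{2} + 5 K$ ($L{\left(K \right)} = \left(K^{2} + 5 K\right) - 21 = -21 + K^{2} + 5 K$)
$\left(D{\left(3,-4 \right)} - L{\left(6 \right)}\right)^{2} = \left(\left(-4 - 3\right) - \left(-21 + 6^{2} + 5 \cdot 6\right)\right)^{2} = \left(\left(-4 - 3\right) - \left(-21 + 36 + 30\right)\right)^{2} = \left(-7 - 45\right)^{2} = \left(-52\right)^{2} = 2704$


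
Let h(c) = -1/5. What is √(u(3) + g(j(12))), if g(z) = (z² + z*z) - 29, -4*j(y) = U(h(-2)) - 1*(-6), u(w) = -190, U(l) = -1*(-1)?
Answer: I*√3406/4 ≈ 14.59*I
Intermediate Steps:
h(c) = -⅕ (h(c) = -1*⅕ = -⅕)
U(l) = 1
j(y) = -7/4 (j(y) = -(1 - 1*(-6))/4 = -(1 + 6)/4 = -¼*7 = -7/4)
g(z) = -29 + 2*z² (g(z) = (z² + z²) - 29 = 2*z² - 29 = -29 + 2*z²)
√(u(3) + g(j(12))) = √(-190 + (-29 + 2*(-7/4)²)) = √(-190 + (-29 + 2*(49/16))) = √(-190 + (-29 + 49/8)) = √(-190 - 183/8) = √(-1703/8) = I*√3406/4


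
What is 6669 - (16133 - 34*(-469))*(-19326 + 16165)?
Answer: 101408388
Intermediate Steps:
6669 - (16133 - 34*(-469))*(-19326 + 16165) = 6669 - (16133 + 15946)*(-3161) = 6669 - 32079*(-3161) = 6669 - 1*(-101401719) = 6669 + 101401719 = 101408388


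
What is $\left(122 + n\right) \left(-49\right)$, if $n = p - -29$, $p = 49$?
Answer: $-9800$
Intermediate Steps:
$n = 78$ ($n = 49 - -29 = 49 + 29 = 78$)
$\left(122 + n\right) \left(-49\right) = \left(122 + 78\right) \left(-49\right) = 200 \left(-49\right) = -9800$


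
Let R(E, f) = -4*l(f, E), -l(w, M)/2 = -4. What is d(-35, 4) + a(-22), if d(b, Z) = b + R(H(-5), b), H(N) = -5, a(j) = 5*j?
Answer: -177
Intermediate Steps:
l(w, M) = 8 (l(w, M) = -2*(-4) = 8)
R(E, f) = -32 (R(E, f) = -4*8 = -32)
d(b, Z) = -32 + b (d(b, Z) = b - 32 = -32 + b)
d(-35, 4) + a(-22) = (-32 - 35) + 5*(-22) = -67 - 110 = -177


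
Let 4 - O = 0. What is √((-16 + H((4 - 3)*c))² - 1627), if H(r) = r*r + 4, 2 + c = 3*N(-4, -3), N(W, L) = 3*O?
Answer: √1307109 ≈ 1143.3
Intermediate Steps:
O = 4 (O = 4 - 1*0 = 4 + 0 = 4)
N(W, L) = 12 (N(W, L) = 3*4 = 12)
c = 34 (c = -2 + 3*12 = -2 + 36 = 34)
H(r) = 4 + r² (H(r) = r² + 4 = 4 + r²)
√((-16 + H((4 - 3)*c))² - 1627) = √((-16 + (4 + ((4 - 3)*34)²))² - 1627) = √((-16 + (4 + (1*34)²))² - 1627) = √((-16 + (4 + 34²))² - 1627) = √((-16 + (4 + 1156))² - 1627) = √((-16 + 1160)² - 1627) = √(1144² - 1627) = √(1308736 - 1627) = √1307109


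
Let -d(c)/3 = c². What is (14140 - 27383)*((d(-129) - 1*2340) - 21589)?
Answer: 978022036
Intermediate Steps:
d(c) = -3*c²
(14140 - 27383)*((d(-129) - 1*2340) - 21589) = (14140 - 27383)*((-3*(-129)² - 1*2340) - 21589) = -13243*((-3*16641 - 2340) - 21589) = -13243*((-49923 - 2340) - 21589) = -13243*(-52263 - 21589) = -13243*(-73852) = 978022036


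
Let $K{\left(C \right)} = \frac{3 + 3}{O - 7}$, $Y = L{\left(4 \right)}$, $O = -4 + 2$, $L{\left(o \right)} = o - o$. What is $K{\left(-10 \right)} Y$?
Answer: $0$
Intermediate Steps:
$L{\left(o \right)} = 0$
$O = -2$
$Y = 0$
$K{\left(C \right)} = - \frac{2}{3}$ ($K{\left(C \right)} = \frac{3 + 3}{-2 - 7} = \frac{6}{-9} = 6 \left(- \frac{1}{9}\right) = - \frac{2}{3}$)
$K{\left(-10 \right)} Y = \left(- \frac{2}{3}\right) 0 = 0$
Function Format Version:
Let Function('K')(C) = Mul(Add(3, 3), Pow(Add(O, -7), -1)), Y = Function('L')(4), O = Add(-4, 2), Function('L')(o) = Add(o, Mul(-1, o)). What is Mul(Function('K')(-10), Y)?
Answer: 0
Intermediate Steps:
Function('L')(o) = 0
O = -2
Y = 0
Function('K')(C) = Rational(-2, 3) (Function('K')(C) = Mul(Add(3, 3), Pow(Add(-2, -7), -1)) = Mul(6, Pow(-9, -1)) = Mul(6, Rational(-1, 9)) = Rational(-2, 3))
Mul(Function('K')(-10), Y) = Mul(Rational(-2, 3), 0) = 0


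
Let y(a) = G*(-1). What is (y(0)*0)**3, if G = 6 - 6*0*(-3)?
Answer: 0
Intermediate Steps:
G = 6 (G = 6 - 0*(-3) = 6 - 1*0 = 6 + 0 = 6)
y(a) = -6 (y(a) = 6*(-1) = -6)
(y(0)*0)**3 = (-6*0)**3 = 0**3 = 0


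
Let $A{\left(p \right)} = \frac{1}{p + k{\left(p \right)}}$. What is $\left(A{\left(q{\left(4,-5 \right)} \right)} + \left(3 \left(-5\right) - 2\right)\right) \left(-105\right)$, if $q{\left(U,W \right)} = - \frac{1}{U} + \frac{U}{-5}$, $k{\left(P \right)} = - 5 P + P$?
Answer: $\frac{5255}{3} \approx 1751.7$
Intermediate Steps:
$k{\left(P \right)} = - 4 P$
$q{\left(U,W \right)} = - \frac{1}{U} - \frac{U}{5}$ ($q{\left(U,W \right)} = - \frac{1}{U} + U \left(- \frac{1}{5}\right) = - \frac{1}{U} - \frac{U}{5}$)
$A{\left(p \right)} = - \frac{1}{3 p}$ ($A{\left(p \right)} = \frac{1}{p - 4 p} = \frac{1}{\left(-3\right) p} = - \frac{1}{3 p}$)
$\left(A{\left(q{\left(4,-5 \right)} \right)} + \left(3 \left(-5\right) - 2\right)\right) \left(-105\right) = \left(- \frac{1}{3 \left(- \frac{1}{4} - \frac{4}{5}\right)} + \left(3 \left(-5\right) - 2\right)\right) \left(-105\right) = \left(- \frac{1}{3 \left(\left(-1\right) \frac{1}{4} - \frac{4}{5}\right)} - 17\right) \left(-105\right) = \left(- \frac{1}{3 \left(- \frac{1}{4} - \frac{4}{5}\right)} - 17\right) \left(-105\right) = \left(- \frac{1}{3 \left(- \frac{21}{20}\right)} - 17\right) \left(-105\right) = \left(\left(- \frac{1}{3}\right) \left(- \frac{20}{21}\right) - 17\right) \left(-105\right) = \left(\frac{20}{63} - 17\right) \left(-105\right) = \left(- \frac{1051}{63}\right) \left(-105\right) = \frac{5255}{3}$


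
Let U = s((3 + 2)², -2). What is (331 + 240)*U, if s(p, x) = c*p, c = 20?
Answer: 285500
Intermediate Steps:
s(p, x) = 20*p
U = 500 (U = 20*(3 + 2)² = 20*5² = 20*25 = 500)
(331 + 240)*U = (331 + 240)*500 = 571*500 = 285500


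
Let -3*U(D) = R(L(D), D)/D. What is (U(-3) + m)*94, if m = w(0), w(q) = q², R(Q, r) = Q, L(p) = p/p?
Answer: 94/9 ≈ 10.444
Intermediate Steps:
L(p) = 1
U(D) = -1/(3*D)
m = 0 (m = 0² = 0)
(U(-3) + m)*94 = (-⅓/(-3) + 0)*94 = (-⅓*(-⅓) + 0)*94 = (⅑ + 0)*94 = (⅑)*94 = 94/9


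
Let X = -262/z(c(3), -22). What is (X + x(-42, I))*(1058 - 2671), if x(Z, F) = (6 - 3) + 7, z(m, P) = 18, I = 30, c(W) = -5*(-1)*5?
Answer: 66133/9 ≈ 7348.1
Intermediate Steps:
c(W) = 25 (c(W) = 5*5 = 25)
x(Z, F) = 10 (x(Z, F) = 3 + 7 = 10)
X = -131/9 (X = -262/18 = -262*1/18 = -131/9 ≈ -14.556)
(X + x(-42, I))*(1058 - 2671) = (-131/9 + 10)*(1058 - 2671) = -41/9*(-1613) = 66133/9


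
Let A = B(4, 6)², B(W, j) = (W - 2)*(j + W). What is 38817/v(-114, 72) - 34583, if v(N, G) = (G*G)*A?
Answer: -7967918887/230400 ≈ -34583.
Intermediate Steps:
B(W, j) = (-2 + W)*(W + j)
A = 400 (A = (4² - 2*4 - 2*6 + 4*6)² = (16 - 8 - 12 + 24)² = 20² = 400)
v(N, G) = 400*G² (v(N, G) = (G*G)*400 = G²*400 = 400*G²)
38817/v(-114, 72) - 34583 = 38817/((400*72²)) - 34583 = 38817/((400*5184)) - 34583 = 38817/2073600 - 34583 = 38817*(1/2073600) - 34583 = 4313/230400 - 34583 = -7967918887/230400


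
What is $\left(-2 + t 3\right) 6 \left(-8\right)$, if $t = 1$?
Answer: $-48$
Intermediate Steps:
$\left(-2 + t 3\right) 6 \left(-8\right) = \left(-2 + 1 \cdot 3\right) 6 \left(-8\right) = \left(-2 + 3\right) 6 \left(-8\right) = 1 \cdot 6 \left(-8\right) = 6 \left(-8\right) = -48$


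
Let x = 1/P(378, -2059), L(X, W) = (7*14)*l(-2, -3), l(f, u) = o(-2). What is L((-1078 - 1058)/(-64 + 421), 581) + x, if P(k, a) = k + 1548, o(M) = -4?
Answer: -754991/1926 ≈ -392.00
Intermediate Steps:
l(f, u) = -4
P(k, a) = 1548 + k
L(X, W) = -392 (L(X, W) = (7*14)*(-4) = 98*(-4) = -392)
x = 1/1926 (x = 1/(1548 + 378) = 1/1926 ≈ 0.00051921)
L((-1078 - 1058)/(-64 + 421), 581) + x = -392 + 1/1926 = -754991/1926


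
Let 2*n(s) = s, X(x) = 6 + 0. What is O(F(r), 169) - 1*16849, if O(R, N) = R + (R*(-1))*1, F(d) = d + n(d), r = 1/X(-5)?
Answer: -16849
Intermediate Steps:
X(x) = 6
n(s) = s/2
r = ⅙ (r = 1/6 = ⅙ ≈ 0.16667)
F(d) = 3*d/2 (F(d) = d + d/2 = 3*d/2)
O(R, N) = 0 (O(R, N) = R - R*1 = R - R = 0)
O(F(r), 169) - 1*16849 = 0 - 1*16849 = 0 - 16849 = -16849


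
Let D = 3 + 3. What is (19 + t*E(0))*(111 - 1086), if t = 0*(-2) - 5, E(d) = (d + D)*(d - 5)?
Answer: -164775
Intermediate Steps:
D = 6
E(d) = (-5 + d)*(6 + d) (E(d) = (d + 6)*(d - 5) = (6 + d)*(-5 + d) = (-5 + d)*(6 + d))
t = -5 (t = 0 - 5 = -5)
(19 + t*E(0))*(111 - 1086) = (19 - 5*(-30 + 0 + 0²))*(111 - 1086) = (19 - 5*(-30 + 0 + 0))*(-975) = (19 - 5*(-30))*(-975) = (19 + 150)*(-975) = 169*(-975) = -164775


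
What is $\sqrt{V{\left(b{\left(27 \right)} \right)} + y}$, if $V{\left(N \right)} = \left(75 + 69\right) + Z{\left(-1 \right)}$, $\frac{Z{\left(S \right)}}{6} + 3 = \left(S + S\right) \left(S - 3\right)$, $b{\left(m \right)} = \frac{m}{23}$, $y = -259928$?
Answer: $i \sqrt{259754} \approx 509.66 i$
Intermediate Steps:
$b{\left(m \right)} = \frac{m}{23}$ ($b{\left(m \right)} = m \frac{1}{23} = \frac{m}{23}$)
$Z{\left(S \right)} = -18 + 12 S \left(-3 + S\right)$ ($Z{\left(S \right)} = -18 + 6 \left(S + S\right) \left(S - 3\right) = -18 + 6 \cdot 2 S \left(-3 + S\right) = -18 + 12 S \left(-3 + S\right)$)
$V{\left(N \right)} = 174$ ($V{\left(N \right)} = \left(75 + 69\right) - \left(-18 - 12\right) = 144 + \left(-18 + 36 + 12 \cdot 1\right) = 144 + \left(-18 + 36 + 12\right) = 144 + 30 = 174$)
$\sqrt{V{\left(b{\left(27 \right)} \right)} + y} = \sqrt{174 - 259928} = \sqrt{-259754} = i \sqrt{259754}$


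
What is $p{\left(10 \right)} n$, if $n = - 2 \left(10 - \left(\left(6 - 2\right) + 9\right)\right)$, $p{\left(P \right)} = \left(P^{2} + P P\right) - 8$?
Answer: $1152$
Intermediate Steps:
$p{\left(P \right)} = -8 + 2 P^{2}$ ($p{\left(P \right)} = \left(P^{2} + P^{2}\right) - 8 = 2 P^{2} - 8 = -8 + 2 P^{2}$)
$n = 6$ ($n = - 2 \left(10 - \left(4 + 9\right)\right) = - 2 \left(10 - 13\right) = \left(-2\right) \left(-3\right) = 6$)
$p{\left(10 \right)} n = \left(-8 + 2 \cdot 10^{2}\right) 6 = \left(-8 + 2 \cdot 100\right) 6 = \left(-8 + 200\right) 6 = 192 \cdot 6 = 1152$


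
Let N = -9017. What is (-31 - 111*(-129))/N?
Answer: -14288/9017 ≈ -1.5846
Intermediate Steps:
(-31 - 111*(-129))/N = (-31 - 111*(-129))/(-9017) = (-31 + 14319)*(-1/9017) = 14288*(-1/9017) = -14288/9017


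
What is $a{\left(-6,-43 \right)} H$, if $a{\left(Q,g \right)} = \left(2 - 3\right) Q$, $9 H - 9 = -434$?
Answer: $- \frac{850}{3} \approx -283.33$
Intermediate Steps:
$H = - \frac{425}{9}$ ($H = 1 + \frac{1}{9} \left(-434\right) = 1 - \frac{434}{9} = - \frac{425}{9} \approx -47.222$)
$a{\left(Q,g \right)} = - Q$
$a{\left(-6,-43 \right)} H = \left(-1\right) \left(-6\right) \left(- \frac{425}{9}\right) = 6 \left(- \frac{425}{9}\right) = - \frac{850}{3}$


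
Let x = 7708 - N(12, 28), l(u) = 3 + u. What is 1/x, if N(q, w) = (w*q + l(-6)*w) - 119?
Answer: 1/7575 ≈ 0.00013201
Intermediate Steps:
N(q, w) = -119 - 3*w + q*w (N(q, w) = (w*q + (3 - 6)*w) - 119 = (q*w - 3*w) - 119 = (-3*w + q*w) - 119 = -119 - 3*w + q*w)
x = 7575 (x = 7708 - (-119 - 3*28 + 12*28) = 7708 - (-119 - 84 + 336) = 7708 - 1*133 = 7708 - 133 = 7575)
1/x = 1/7575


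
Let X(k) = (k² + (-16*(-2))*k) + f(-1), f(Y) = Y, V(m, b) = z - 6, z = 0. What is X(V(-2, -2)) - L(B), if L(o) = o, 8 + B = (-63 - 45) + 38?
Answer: -79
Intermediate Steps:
V(m, b) = -6 (V(m, b) = 0 - 6 = -6)
B = -78 (B = -8 + ((-63 - 45) + 38) = -8 + (-108 + 38) = -8 - 70 = -78)
X(k) = -1 + k² + 32*k (X(k) = (k² + (-16*(-2))*k) - 1 = (k² + 32*k) - 1 = -1 + k² + 32*k)
X(V(-2, -2)) - L(B) = (-1 + (-6)² + 32*(-6)) - 1*(-78) = (-1 + 36 - 192) + 78 = -157 + 78 = -79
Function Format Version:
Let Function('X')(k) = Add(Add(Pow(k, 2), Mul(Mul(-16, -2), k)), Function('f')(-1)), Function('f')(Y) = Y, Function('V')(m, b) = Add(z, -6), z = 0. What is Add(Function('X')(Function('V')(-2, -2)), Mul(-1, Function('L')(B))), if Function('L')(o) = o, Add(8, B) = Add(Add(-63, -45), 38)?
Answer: -79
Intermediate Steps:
Function('V')(m, b) = -6 (Function('V')(m, b) = Add(0, -6) = -6)
B = -78 (B = Add(-8, Add(Add(-63, -45), 38)) = Add(-8, Add(-108, 38)) = Add(-8, -70) = -78)
Function('X')(k) = Add(-1, Pow(k, 2), Mul(32, k)) (Function('X')(k) = Add(Add(Pow(k, 2), Mul(Mul(-16, -2), k)), -1) = Add(Add(Pow(k, 2), Mul(32, k)), -1) = Add(-1, Pow(k, 2), Mul(32, k)))
Add(Function('X')(Function('V')(-2, -2)), Mul(-1, Function('L')(B))) = Add(Add(-1, Pow(-6, 2), Mul(32, -6)), Mul(-1, -78)) = Add(Add(-1, 36, -192), 78) = Add(-157, 78) = -79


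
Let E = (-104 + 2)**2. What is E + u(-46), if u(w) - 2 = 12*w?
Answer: 9854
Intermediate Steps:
E = 10404 (E = (-102)**2 = 10404)
u(w) = 2 + 12*w
E + u(-46) = 10404 + (2 + 12*(-46)) = 10404 + (2 - 552) = 10404 - 550 = 9854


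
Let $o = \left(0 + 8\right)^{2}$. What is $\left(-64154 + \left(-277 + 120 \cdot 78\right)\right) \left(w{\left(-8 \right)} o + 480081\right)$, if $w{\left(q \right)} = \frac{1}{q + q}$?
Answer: $-26438320467$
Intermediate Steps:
$w{\left(q \right)} = \frac{1}{2 q}$
$o = 64$ ($o = 8^{2} = 64$)
$\left(-64154 + \left(-277 + 120 \cdot 78\right)\right) \left(w{\left(-8 \right)} o + 480081\right) = \left(-64154 + \left(-277 + 120 \cdot 78\right)\right) \left(\frac{1}{2 \left(-8\right)} 64 + 480081\right) = \left(-64154 + \left(-277 + 9360\right)\right) \left(\frac{1}{2} \left(- \frac{1}{8}\right) 64 + 480081\right) = \left(-64154 + 9083\right) \left(\left(- \frac{1}{16}\right) 64 + 480081\right) = - 55071 \left(-4 + 480081\right) = \left(-55071\right) 480077 = -26438320467$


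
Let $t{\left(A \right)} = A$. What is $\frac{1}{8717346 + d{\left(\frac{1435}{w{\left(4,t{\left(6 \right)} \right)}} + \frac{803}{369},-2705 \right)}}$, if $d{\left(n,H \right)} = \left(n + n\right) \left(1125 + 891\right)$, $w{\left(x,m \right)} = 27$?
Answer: $\frac{123}{1099670870} \approx 1.1185 \cdot 10^{-7}$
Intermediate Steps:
$d{\left(n,H \right)} = 4032 n$ ($d{\left(n,H \right)} = 2 n 2016 = 4032 n$)
$\frac{1}{8717346 + d{\left(\frac{1435}{w{\left(4,t{\left(6 \right)} \right)}} + \frac{803}{369},-2705 \right)}} = \frac{1}{8717346 + 4032 \left(\frac{1435}{27} + \frac{803}{369}\right)} = \frac{1}{8717346 + 4032 \cdot \frac{61244}{1107}} = \frac{1}{8717346 + \frac{27437312}{123}} = \frac{1}{\frac{1099670870}{123}} = \frac{123}{1099670870}$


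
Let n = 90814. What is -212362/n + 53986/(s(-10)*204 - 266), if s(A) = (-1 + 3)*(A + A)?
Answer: -1673011704/191299691 ≈ -8.7455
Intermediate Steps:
s(A) = 4*A (s(A) = 2*(2*A) = 4*A)
-212362/n + 53986/(s(-10)*204 - 266) = -212362/90814 + 53986/((4*(-10))*204 - 266) = -212362*1/90814 + 53986/(-40*204 - 266) = -106181/45407 + 53986/(-8160 - 266) = -106181/45407 + 53986/(-8426) = -106181/45407 + 53986*(-1/8426) = -106181/45407 - 26993/4213 = -1673011704/191299691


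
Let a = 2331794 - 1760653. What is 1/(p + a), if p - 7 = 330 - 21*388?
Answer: 1/563330 ≈ 1.7752e-6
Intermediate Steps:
a = 571141
p = -7811 (p = 7 + (330 - 21*388) = 7 + (330 - 8148) = 7 - 7818 = -7811)
1/(p + a) = 1/(-7811 + 571141) = 1/563330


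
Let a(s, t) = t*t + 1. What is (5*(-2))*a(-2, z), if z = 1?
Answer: -20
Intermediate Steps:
a(s, t) = 1 + t² (a(s, t) = t² + 1 = 1 + t²)
(5*(-2))*a(-2, z) = (5*(-2))*(1 + 1²) = -10*(1 + 1) = -10*2 = -20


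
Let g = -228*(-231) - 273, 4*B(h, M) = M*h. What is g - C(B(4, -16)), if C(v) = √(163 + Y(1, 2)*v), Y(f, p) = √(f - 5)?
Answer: 52395 - √(163 - 32*I) ≈ 52382.0 + 1.2473*I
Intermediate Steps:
Y(f, p) = √(-5 + f)
B(h, M) = M*h/4 (B(h, M) = (M*h)/4 = M*h/4)
C(v) = √(163 + 2*I*v) (C(v) = √(163 + √(-5 + 1)*v) = √(163 + √(-4)*v) = √(163 + (2*I)*v) = √(163 + 2*I*v))
g = 52395 (g = 52668 - 273 = 52395)
g - C(B(4, -16)) = 52395 - √(163 + 2*I*((¼)*(-16)*4)) = 52395 - √(163 + 2*I*(-16)) = 52395 - √(163 - 32*I)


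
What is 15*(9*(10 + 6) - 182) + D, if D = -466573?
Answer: -467143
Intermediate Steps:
15*(9*(10 + 6) - 182) + D = 15*(9*(10 + 6) - 182) - 466573 = 15*(9*16 - 182) - 466573 = 15*(144 - 182) - 466573 = 15*(-38) - 466573 = -570 - 466573 = -467143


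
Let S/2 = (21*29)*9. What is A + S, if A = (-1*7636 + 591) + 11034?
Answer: 14951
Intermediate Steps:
A = 3989 (A = (-7636 + 591) + 11034 = -7045 + 11034 = 3989)
S = 10962 (S = 2*((21*29)*9) = 2*(609*9) = 2*5481 = 10962)
A + S = 3989 + 10962 = 14951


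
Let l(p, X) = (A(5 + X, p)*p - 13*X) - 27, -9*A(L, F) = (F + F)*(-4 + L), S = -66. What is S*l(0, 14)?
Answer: 13794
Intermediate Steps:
A(L, F) = -2*F*(-4 + L)/9 (A(L, F) = -(F + F)*(-4 + L)/9 = -2*F*(-4 + L)/9)
l(p, X) = -27 - 13*X + 2*p**2*(-1 - X)/9 (l(p, X) = ((2*p*(4 - (5 + X))/9)*p - 13*X) - 27 = ((2*p*(4 + (-5 - X))/9)*p - 13*X) - 27 = ((2*p*(-1 - X)/9)*p - 13*X) - 27 = (2*p**2*(-1 - X)/9 - 13*X) - 27 = (-13*X + 2*p**2*(-1 - X)/9) - 27 = -27 - 13*X + 2*p**2*(-1 - X)/9)
S*l(0, 14) = -66*(-27 - 13*14 - 2/9*0**2*(1 + 14)) = -66*(-27 - 182 - 2/9*0*15) = -66*(-27 - 182 + 0) = -66*(-209) = 13794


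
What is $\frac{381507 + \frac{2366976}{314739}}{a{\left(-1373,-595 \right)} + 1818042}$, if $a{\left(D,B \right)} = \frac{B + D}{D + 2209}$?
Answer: $\frac{8365399072547}{39863822615118} \approx 0.20985$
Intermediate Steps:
$a{\left(D,B \right)} = \frac{B + D}{2209 + D}$
$\frac{381507 + \frac{2366976}{314739}}{a{\left(-1373,-595 \right)} + 1818042} = \frac{381507 + \frac{2366976}{314739}}{\frac{-595 - 1373}{2209 - 1373} + 1818042} = \frac{381507 + 2366976 \cdot \frac{1}{314739}}{\frac{1}{836} \left(-1968\right) + 1818042} = \frac{381507 + \frac{788992}{104913}}{\frac{1}{836} \left(-1968\right) + 1818042} = \frac{40025832883}{104913 \left(- \frac{492}{209} + 1818042\right)} = \frac{40025832883}{104913 \cdot \frac{379970286}{209}} = \frac{40025832883}{104913} \cdot \frac{209}{379970286} = \frac{8365399072547}{39863822615118}$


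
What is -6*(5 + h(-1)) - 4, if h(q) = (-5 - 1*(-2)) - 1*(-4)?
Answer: -40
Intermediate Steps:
h(q) = 1 (h(q) = (-5 + 2) + 4 = -3 + 4 = 1)
-6*(5 + h(-1)) - 4 = -6*(5 + 1) - 4 = -6*6 - 4 = -36 - 4 = -40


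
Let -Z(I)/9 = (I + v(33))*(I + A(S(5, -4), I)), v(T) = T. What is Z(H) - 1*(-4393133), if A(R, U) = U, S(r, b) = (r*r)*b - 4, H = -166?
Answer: 3995729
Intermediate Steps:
S(r, b) = -4 + b*r**2 (S(r, b) = r**2*b - 4 = b*r**2 - 4 = -4 + b*r**2)
Z(I) = -18*I*(33 + I) (Z(I) = -9*(I + 33)*(I + I) = -9*(33 + I)*2*I = -18*I*(33 + I))
Z(H) - 1*(-4393133) = 18*(-166)*(-33 - 1*(-166)) - 1*(-4393133) = 18*(-166)*(-33 + 166) + 4393133 = 18*(-166)*133 + 4393133 = -397404 + 4393133 = 3995729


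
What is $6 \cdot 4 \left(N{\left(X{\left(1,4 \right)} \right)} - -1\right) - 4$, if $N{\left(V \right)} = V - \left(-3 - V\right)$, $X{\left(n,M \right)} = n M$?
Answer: $284$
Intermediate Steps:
$X{\left(n,M \right)} = M n$
$N{\left(V \right)} = 3 + 2 V$ ($N{\left(V \right)} = V + \left(3 + V\right) = 3 + 2 V$)
$6 \cdot 4 \left(N{\left(X{\left(1,4 \right)} \right)} - -1\right) - 4 = 6 \cdot 4 \left(\left(3 + 2 \cdot 4 \cdot 1\right) - -1\right) - 4 = 24 \left(\left(3 + 2 \cdot 4\right) + 1\right) - 4 = 24 \left(\left(3 + 8\right) + 1\right) - 4 = 24 \left(11 + 1\right) - 4 = 24 \cdot 12 - 4 = 288 - 4 = 284$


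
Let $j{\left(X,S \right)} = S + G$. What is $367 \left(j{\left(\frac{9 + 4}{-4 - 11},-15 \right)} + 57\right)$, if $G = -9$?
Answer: $12111$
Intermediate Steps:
$j{\left(X,S \right)} = -9 + S$ ($j{\left(X,S \right)} = S - 9 = -9 + S$)
$367 \left(j{\left(\frac{9 + 4}{-4 - 11},-15 \right)} + 57\right) = 367 \left(\left(-9 - 15\right) + 57\right) = 367 \left(-24 + 57\right) = 367 \cdot 33 = 12111$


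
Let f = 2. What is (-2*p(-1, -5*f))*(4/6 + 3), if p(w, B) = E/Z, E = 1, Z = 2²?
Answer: -11/6 ≈ -1.8333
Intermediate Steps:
Z = 4
p(w, B) = ¼ (p(w, B) = 1/4 = 1*(¼) = ¼)
(-2*p(-1, -5*f))*(4/6 + 3) = (-2*¼)*(4/6 + 3) = -(4*(⅙) + 3)/2 = -(⅔ + 3)/2 = -½*11/3 = -11/6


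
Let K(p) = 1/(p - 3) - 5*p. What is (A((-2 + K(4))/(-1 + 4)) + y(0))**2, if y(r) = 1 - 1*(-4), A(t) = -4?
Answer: 1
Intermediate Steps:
K(p) = 1/(-3 + p) - 5*p
y(r) = 5 (y(r) = 1 + 4 = 5)
(A((-2 + K(4))/(-1 + 4)) + y(0))**2 = (-4 + 5)**2 = 1**2 = 1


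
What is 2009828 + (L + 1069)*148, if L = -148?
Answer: 2146136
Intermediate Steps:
2009828 + (L + 1069)*148 = 2009828 + (-148 + 1069)*148 = 2009828 + 921*148 = 2009828 + 136308 = 2146136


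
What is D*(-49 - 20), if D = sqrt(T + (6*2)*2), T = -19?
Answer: -69*sqrt(5) ≈ -154.29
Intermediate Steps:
D = sqrt(5) (D = sqrt(-19 + (6*2)*2) = sqrt(-19 + 12*2) = sqrt(-19 + 24) = sqrt(5) ≈ 2.2361)
D*(-49 - 20) = sqrt(5)*(-49 - 20) = sqrt(5)*(-69) = -69*sqrt(5)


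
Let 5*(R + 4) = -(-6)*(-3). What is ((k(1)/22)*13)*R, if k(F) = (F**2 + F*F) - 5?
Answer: 741/55 ≈ 13.473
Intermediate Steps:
k(F) = -5 + 2*F**2 (k(F) = (F**2 + F**2) - 5 = 2*F**2 - 5 = -5 + 2*F**2)
R = -38/5 (R = -4 + (-(-6)*(-3))/5 = -4 + (-2*9)/5 = -4 + (1/5)*(-18) = -4 - 18/5 = -38/5 ≈ -7.6000)
((k(1)/22)*13)*R = (((-5 + 2*1**2)/22)*13)*(-38/5) = (((-5 + 2*1)*(1/22))*13)*(-38/5) = (((-5 + 2)*(1/22))*13)*(-38/5) = (-3*1/22*13)*(-38/5) = -3/22*13*(-38/5) = -39/22*(-38/5) = 741/55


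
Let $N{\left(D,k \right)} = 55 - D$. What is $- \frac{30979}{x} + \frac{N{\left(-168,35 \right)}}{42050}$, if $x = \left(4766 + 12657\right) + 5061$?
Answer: $- \frac{648826509}{472726100} \approx -1.3725$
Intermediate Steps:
$x = 22484$ ($x = 17423 + 5061 = 22484$)
$- \frac{30979}{x} + \frac{N{\left(-168,35 \right)}}{42050} = - \frac{30979}{22484} + \frac{55 - -168}{42050} = \left(-30979\right) \frac{1}{22484} + \left(55 + 168\right) \frac{1}{42050} = - \frac{30979}{22484} + 223 \cdot \frac{1}{42050} = - \frac{30979}{22484} + \frac{223}{42050} = - \frac{648826509}{472726100}$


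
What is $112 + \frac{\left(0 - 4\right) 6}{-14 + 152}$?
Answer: $\frac{2572}{23} \approx 111.83$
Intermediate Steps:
$112 + \frac{\left(0 - 4\right) 6}{-14 + 152} = 112 + \frac{\left(-4\right) 6}{138} = 112 - \frac{4}{23} = \frac{2572}{23}$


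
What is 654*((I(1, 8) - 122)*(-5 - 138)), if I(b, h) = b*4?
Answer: 11035596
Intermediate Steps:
I(b, h) = 4*b
654*((I(1, 8) - 122)*(-5 - 138)) = 654*((4*1 - 122)*(-5 - 138)) = 654*((4 - 122)*(-143)) = 654*(-118*(-143)) = 654*16874 = 11035596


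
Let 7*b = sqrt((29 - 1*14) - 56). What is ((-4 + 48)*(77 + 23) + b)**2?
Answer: (30800 + I*sqrt(41))**2/49 ≈ 1.936e+7 + 8049.6*I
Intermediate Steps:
b = I*sqrt(41)/7 (b = sqrt((29 - 1*14) - 56)/7 = sqrt((29 - 14) - 56)/7 = sqrt(15 - 56)/7 = sqrt(-41)/7 = (I*sqrt(41))/7 = I*sqrt(41)/7 ≈ 0.91473*I)
((-4 + 48)*(77 + 23) + b)**2 = ((-4 + 48)*(77 + 23) + I*sqrt(41)/7)**2 = (44*100 + I*sqrt(41)/7)**2 = (4400 + I*sqrt(41)/7)**2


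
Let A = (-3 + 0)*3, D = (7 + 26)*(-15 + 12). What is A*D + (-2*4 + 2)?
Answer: 885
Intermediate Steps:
D = -99 (D = 33*(-3) = -99)
A = -9 (A = -3*3 = -9)
A*D + (-2*4 + 2) = -9*(-99) + (-2*4 + 2) = 891 + (-8 + 2) = 891 - 6 = 885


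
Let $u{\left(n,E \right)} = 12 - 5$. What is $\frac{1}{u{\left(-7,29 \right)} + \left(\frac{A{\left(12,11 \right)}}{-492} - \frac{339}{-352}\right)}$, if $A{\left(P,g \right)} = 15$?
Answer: $\frac{14432}{114483} \approx 0.12606$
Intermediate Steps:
$u{\left(n,E \right)} = 7$
$\frac{1}{u{\left(-7,29 \right)} + \left(\frac{A{\left(12,11 \right)}}{-492} - \frac{339}{-352}\right)} = \frac{1}{7 + \left(\frac{15}{-492} - \frac{339}{-352}\right)} = \frac{1}{7 + \left(15 \left(- \frac{1}{492}\right) - - \frac{339}{352}\right)} = \frac{1}{7 + \left(- \frac{5}{164} + \frac{339}{352}\right)} = \frac{1}{7 + \frac{13459}{14432}} = \frac{1}{\frac{114483}{14432}} = \frac{14432}{114483}$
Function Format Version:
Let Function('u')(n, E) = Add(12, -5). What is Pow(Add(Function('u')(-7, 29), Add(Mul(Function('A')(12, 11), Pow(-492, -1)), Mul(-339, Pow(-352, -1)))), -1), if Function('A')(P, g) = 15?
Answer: Rational(14432, 114483) ≈ 0.12606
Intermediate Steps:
Function('u')(n, E) = 7
Pow(Add(Function('u')(-7, 29), Add(Mul(Function('A')(12, 11), Pow(-492, -1)), Mul(-339, Pow(-352, -1)))), -1) = Pow(Add(7, Add(Mul(15, Pow(-492, -1)), Mul(-339, Pow(-352, -1)))), -1) = Pow(Add(7, Add(Mul(15, Rational(-1, 492)), Mul(-339, Rational(-1, 352)))), -1) = Pow(Add(7, Add(Rational(-5, 164), Rational(339, 352))), -1) = Pow(Add(7, Rational(13459, 14432)), -1) = Pow(Rational(114483, 14432), -1) = Rational(14432, 114483)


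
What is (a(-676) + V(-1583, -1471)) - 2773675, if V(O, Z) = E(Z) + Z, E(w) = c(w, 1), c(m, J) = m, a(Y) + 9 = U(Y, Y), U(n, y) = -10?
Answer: -2776636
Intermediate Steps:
a(Y) = -19 (a(Y) = -9 - 10 = -19)
E(w) = w
V(O, Z) = 2*Z (V(O, Z) = Z + Z = 2*Z)
(a(-676) + V(-1583, -1471)) - 2773675 = (-19 + 2*(-1471)) - 2773675 = (-19 - 2942) - 2773675 = -2961 - 2773675 = -2776636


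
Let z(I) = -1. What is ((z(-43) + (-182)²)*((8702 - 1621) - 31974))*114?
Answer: -93996515646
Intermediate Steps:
((z(-43) + (-182)²)*((8702 - 1621) - 31974))*114 = ((-1 + (-182)²)*((8702 - 1621) - 31974))*114 = ((-1 + 33124)*(7081 - 31974))*114 = (33123*(-24893))*114 = -824530839*114 = -93996515646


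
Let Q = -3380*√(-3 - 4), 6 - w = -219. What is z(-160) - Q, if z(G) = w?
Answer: 225 + 3380*I*√7 ≈ 225.0 + 8942.6*I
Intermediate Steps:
w = 225 (w = 6 - 1*(-219) = 6 + 219 = 225)
z(G) = 225
Q = -3380*I*√7 ≈ -8942.6*I
z(-160) - Q = 225 - (-3380)*I*√7 = 225 + 3380*I*√7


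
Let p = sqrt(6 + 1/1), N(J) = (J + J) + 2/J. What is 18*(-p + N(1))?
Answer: 72 - 18*sqrt(7) ≈ 24.376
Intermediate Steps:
N(J) = 2*J + 2/J
p = sqrt(7) (p = sqrt(6 + 1) = sqrt(7) ≈ 2.6458)
18*(-p + N(1)) = 18*(-sqrt(7) + (2*1 + 2/1)) = 18*(-sqrt(7) + (2 + 2*1)) = 18*(-sqrt(7) + (2 + 2)) = 18*(-sqrt(7) + 4) = 18*(4 - sqrt(7)) = 72 - 18*sqrt(7)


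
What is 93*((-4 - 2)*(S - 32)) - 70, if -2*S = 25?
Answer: 24761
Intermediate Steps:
S = -25/2 (S = -1/2*25 = -25/2 ≈ -12.500)
93*((-4 - 2)*(S - 32)) - 70 = 93*((-4 - 2)*(-25/2 - 32)) - 70 = 93*(-6*(-89/2)) - 70 = 93*267 - 70 = 24831 - 70 = 24761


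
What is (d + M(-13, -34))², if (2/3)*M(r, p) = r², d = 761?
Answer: 4116841/4 ≈ 1.0292e+6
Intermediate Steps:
M(r, p) = 3*r²/2
(d + M(-13, -34))² = (761 + (3/2)*(-13)²)² = (761 + (3/2)*169)² = (761 + 507/2)² = (2029/2)² = 4116841/4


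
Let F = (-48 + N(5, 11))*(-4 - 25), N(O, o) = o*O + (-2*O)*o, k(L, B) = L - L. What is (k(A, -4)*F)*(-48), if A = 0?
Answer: 0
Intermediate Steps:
k(L, B) = 0
N(O, o) = -O*o (N(O, o) = O*o - 2*O*o = -O*o)
F = 2987 (F = (-48 - 1*5*11)*(-4 - 25) = (-48 - 55)*(-29) = -103*(-29) = 2987)
(k(A, -4)*F)*(-48) = (0*2987)*(-48) = 0*(-48) = 0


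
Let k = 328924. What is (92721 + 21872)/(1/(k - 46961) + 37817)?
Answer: 32310986059/10662994772 ≈ 3.0302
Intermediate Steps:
(92721 + 21872)/(1/(k - 46961) + 37817) = (92721 + 21872)/(1/(328924 - 46961) + 37817) = 114593/(1/281963 + 37817) = 114593/(10662994772/281963) = 114593*(281963/10662994772) = 32310986059/10662994772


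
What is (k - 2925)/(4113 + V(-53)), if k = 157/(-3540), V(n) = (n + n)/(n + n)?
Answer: -10354657/14563560 ≈ -0.71100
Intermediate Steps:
V(n) = 1 (V(n) = (2*n)/((2*n)) = (2*n)*(1/(2*n)) = 1)
k = -157/3540 (k = 157*(-1/3540) = -157/3540 ≈ -0.044350)
(k - 2925)/(4113 + V(-53)) = (-157/3540 - 2925)/(4113 + 1) = -10354657/3540/4114 = -10354657/3540*1/4114 = -10354657/14563560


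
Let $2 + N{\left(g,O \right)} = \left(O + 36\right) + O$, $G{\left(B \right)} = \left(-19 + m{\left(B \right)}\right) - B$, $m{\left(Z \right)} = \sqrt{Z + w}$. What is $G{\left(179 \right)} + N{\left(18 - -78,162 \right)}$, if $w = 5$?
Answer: $160 + 2 \sqrt{46} \approx 173.56$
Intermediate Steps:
$m{\left(Z \right)} = \sqrt{5 + Z}$ ($m{\left(Z \right)} = \sqrt{Z + 5} = \sqrt{5 + Z}$)
$G{\left(B \right)} = -19 + \sqrt{5 + B} - B$ ($G{\left(B \right)} = \left(-19 + \sqrt{5 + B}\right) - B = -19 + \sqrt{5 + B} - B$)
$N{\left(g,O \right)} = 34 + 2 O$ ($N{\left(g,O \right)} = -2 + \left(\left(O + 36\right) + O\right) = -2 + \left(\left(36 + O\right) + O\right) = -2 + \left(36 + 2 O\right) = 34 + 2 O$)
$G{\left(179 \right)} + N{\left(18 - -78,162 \right)} = \left(-19 + \sqrt{5 + 179} - 179\right) + \left(34 + 2 \cdot 162\right) = \left(-19 + \sqrt{184} - 179\right) + \left(34 + 324\right) = \left(-19 + 2 \sqrt{46} - 179\right) + 358 = \left(-198 + 2 \sqrt{46}\right) + 358 = 160 + 2 \sqrt{46}$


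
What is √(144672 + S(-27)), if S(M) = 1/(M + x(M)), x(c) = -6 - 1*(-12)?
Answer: √63800331/21 ≈ 380.36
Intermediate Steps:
x(c) = 6 (x(c) = -6 + 12 = 6)
S(M) = 1/(6 + M) (S(M) = 1/(M + 6) = 1/(6 + M))
√(144672 + S(-27)) = √(144672 + 1/(6 - 27)) = √(144672 + 1/(-21)) = √(144672 - 1/21) = √(3038111/21) = √63800331/21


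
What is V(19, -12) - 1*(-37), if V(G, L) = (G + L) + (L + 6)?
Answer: 38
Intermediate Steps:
V(G, L) = 6 + G + 2*L (V(G, L) = (G + L) + (6 + L) = 6 + G + 2*L)
V(19, -12) - 1*(-37) = (6 + 19 + 2*(-12)) - 1*(-37) = (6 + 19 - 24) + 37 = 1 + 37 = 38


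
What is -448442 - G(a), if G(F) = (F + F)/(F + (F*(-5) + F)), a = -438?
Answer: -1345324/3 ≈ -4.4844e+5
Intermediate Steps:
G(F) = -⅔ (G(F) = (2*F)/(F + (-5*F + F)) = (2*F)/(F - 4*F) = (2*F)/((-3*F)) = (2*F)*(-1/(3*F)) = -⅔)
-448442 - G(a) = -448442 - 1*(-⅔) = -448442 + ⅔ = -1345324/3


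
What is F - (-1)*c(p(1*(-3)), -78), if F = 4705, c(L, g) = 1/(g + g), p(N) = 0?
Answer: 733979/156 ≈ 4705.0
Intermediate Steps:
c(L, g) = 1/(2*g)
F - (-1)*c(p(1*(-3)), -78) = 4705 - (-1)*(1/2)/(-78) = 4705 - (-1)*(1/2)*(-1/78) = 4705 - (-1)*(-1)/156 = 4705 - 1*1/156 = 4705 - 1/156 = 733979/156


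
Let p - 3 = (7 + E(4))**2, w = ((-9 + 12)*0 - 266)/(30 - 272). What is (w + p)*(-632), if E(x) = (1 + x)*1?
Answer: -11325440/121 ≈ -93599.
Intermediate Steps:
E(x) = 1 + x
w = 133/121 (w = (3*0 - 266)/(-242) = (0 - 266)*(-1/242) = -266*(-1/242) = 133/121 ≈ 1.0992)
p = 147 (p = 3 + (7 + (1 + 4))**2 = 3 + (7 + 5)**2 = 3 + 12**2 = 3 + 144 = 147)
(w + p)*(-632) = (133/121 + 147)*(-632) = (17920/121)*(-632) = -11325440/121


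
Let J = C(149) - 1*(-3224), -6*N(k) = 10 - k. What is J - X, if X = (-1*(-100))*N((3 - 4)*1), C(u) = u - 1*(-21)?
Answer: 10732/3 ≈ 3577.3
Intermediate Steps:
C(u) = 21 + u (C(u) = u + 21 = 21 + u)
N(k) = -5/3 + k/6 (N(k) = -(10 - k)/6 = -5/3 + k/6)
X = -550/3 (X = (-1*(-100))*(-5/3 + ((3 - 4)*1)/6) = 100*(-5/3 + (-1*1)/6) = 100*(-5/3 + (⅙)*(-1)) = 100*(-5/3 - ⅙) = 100*(-11/6) = -550/3 ≈ -183.33)
J = 3394 (J = (21 + 149) - 1*(-3224) = 170 + 3224 = 3394)
J - X = 3394 - 1*(-550/3) = 3394 + 550/3 = 10732/3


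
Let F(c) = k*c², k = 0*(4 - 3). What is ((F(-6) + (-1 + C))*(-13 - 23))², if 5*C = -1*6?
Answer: 156816/25 ≈ 6272.6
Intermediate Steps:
C = -6/5 (C = (-1*6)/5 = (⅕)*(-6) = -6/5 ≈ -1.2000)
k = 0 (k = 0*1 = 0)
F(c) = 0 (F(c) = 0*c² = 0)
((F(-6) + (-1 + C))*(-13 - 23))² = ((0 + (-1 - 6/5))*(-13 - 23))² = ((0 - 11/5)*(-36))² = (-11/5*(-36))² = (396/5)² = 156816/25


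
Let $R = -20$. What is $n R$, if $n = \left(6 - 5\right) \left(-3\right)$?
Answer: $60$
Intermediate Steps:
$n = -3$ ($n = 1 \left(-3\right) = -3$)
$n R = \left(-3\right) \left(-20\right) = 60$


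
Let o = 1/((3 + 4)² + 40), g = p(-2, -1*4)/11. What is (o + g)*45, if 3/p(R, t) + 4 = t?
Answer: -8055/7832 ≈ -1.0285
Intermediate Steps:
p(R, t) = 3/(-4 + t)
g = -3/88 (g = (3/(-4 - 1*4))/11 = (3/(-4 - 4))*(1/11) = (3/(-8))*(1/11) = (3*(-⅛))*(1/11) = -3/8*1/11 = -3/88 ≈ -0.034091)
o = 1/89 (o = 1/(7² + 40) = 1/(49 + 40) = 1/89 ≈ 0.011236)
(o + g)*45 = (1/89 - 3/88)*45 = -179/7832*45 = -8055/7832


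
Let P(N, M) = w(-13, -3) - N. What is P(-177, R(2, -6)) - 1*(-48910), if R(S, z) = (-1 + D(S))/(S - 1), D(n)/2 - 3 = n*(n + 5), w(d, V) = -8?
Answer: 49079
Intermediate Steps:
D(n) = 6 + 2*n*(5 + n) (D(n) = 6 + 2*(n*(n + 5)) = 6 + 2*(n*(5 + n)) = 6 + 2*n*(5 + n))
R(S, z) = (5 + 2*S² + 10*S)/(-1 + S) (R(S, z) = (-1 + (6 + 2*S² + 10*S))/(S - 1) = (5 + 2*S² + 10*S)/(-1 + S))
P(N, M) = -8 - N
P(-177, R(2, -6)) - 1*(-48910) = (-8 - 1*(-177)) - 1*(-48910) = (-8 + 177) + 48910 = 169 + 48910 = 49079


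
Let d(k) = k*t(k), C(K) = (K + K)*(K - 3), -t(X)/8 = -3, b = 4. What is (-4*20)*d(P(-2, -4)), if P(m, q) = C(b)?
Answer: -15360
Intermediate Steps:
t(X) = 24 (t(X) = -8*(-3) = 24)
C(K) = 2*K*(-3 + K) (C(K) = (2*K)*(-3 + K) = 2*K*(-3 + K))
P(m, q) = 8 (P(m, q) = 2*4*(-3 + 4) = 2*4*1 = 8)
d(k) = 24*k (d(k) = k*24 = 24*k)
(-4*20)*d(P(-2, -4)) = (-4*20)*(24*8) = -80*192 = -15360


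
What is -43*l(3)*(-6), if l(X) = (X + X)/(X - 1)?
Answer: 774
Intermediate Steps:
l(X) = 2*X/(-1 + X) (l(X) = (2*X)/(-1 + X) = 2*X/(-1 + X))
-43*l(3)*(-6) = -86*3/(-1 + 3)*(-6) = -86*3/2*(-6) = -43*3*(-6) = -129*(-6) = 774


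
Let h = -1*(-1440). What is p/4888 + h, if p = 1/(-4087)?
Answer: 28767248639/19977256 ≈ 1440.0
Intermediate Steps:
p = -1/4087 ≈ -0.00024468
h = 1440
p/4888 + h = -1/4087/4888 + 1440 = -1/4087*1/4888 + 1440 = -1/19977256 + 1440 = 28767248639/19977256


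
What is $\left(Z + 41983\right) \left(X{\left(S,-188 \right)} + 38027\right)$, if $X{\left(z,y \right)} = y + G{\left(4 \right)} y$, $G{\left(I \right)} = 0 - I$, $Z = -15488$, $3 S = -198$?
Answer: $1022468545$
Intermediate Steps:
$S = -66$ ($S = \frac{1}{3} \left(-198\right) = -66$)
$G{\left(I \right)} = - I$
$X{\left(z,y \right)} = - 3 y$ ($X{\left(z,y \right)} = y + \left(-1\right) 4 y = y - 4 y = - 3 y$)
$\left(Z + 41983\right) \left(X{\left(S,-188 \right)} + 38027\right) = \left(-15488 + 41983\right) \left(\left(-3\right) \left(-188\right) + 38027\right) = 26495 \left(564 + 38027\right) = 26495 \cdot 38591 = 1022468545$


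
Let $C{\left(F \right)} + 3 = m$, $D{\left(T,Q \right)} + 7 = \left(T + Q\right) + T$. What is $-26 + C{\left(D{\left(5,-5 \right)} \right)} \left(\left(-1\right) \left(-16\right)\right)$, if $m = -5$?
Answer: $-154$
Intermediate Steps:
$D{\left(T,Q \right)} = -7 + Q + 2 T$ ($D{\left(T,Q \right)} = -7 + \left(\left(T + Q\right) + T\right) = -7 + \left(\left(Q + T\right) + T\right) = -7 + \left(Q + 2 T\right) = -7 + Q + 2 T$)
$C{\left(F \right)} = -8$ ($C{\left(F \right)} = -3 - 5 = -8$)
$-26 + C{\left(D{\left(5,-5 \right)} \right)} \left(\left(-1\right) \left(-16\right)\right) = -26 - 8 \left(\left(-1\right) \left(-16\right)\right) = -26 - 128 = -154$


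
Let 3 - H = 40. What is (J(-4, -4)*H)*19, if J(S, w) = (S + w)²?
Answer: -44992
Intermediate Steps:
H = -37 (H = 3 - 1*40 = 3 - 40 = -37)
(J(-4, -4)*H)*19 = ((-4 - 4)²*(-37))*19 = ((-8)²*(-37))*19 = (64*(-37))*19 = -2368*19 = -44992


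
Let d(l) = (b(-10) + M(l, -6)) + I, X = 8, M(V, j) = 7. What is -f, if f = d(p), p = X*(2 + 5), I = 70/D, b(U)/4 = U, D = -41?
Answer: 1423/41 ≈ 34.707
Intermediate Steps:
b(U) = 4*U
I = -70/41 (I = 70/(-41) = 70*(-1/41) = -70/41 ≈ -1.7073)
p = 56 (p = 8*(2 + 5) = 8*7 = 56)
d(l) = -1423/41 (d(l) = (4*(-10) + 7) - 70/41 = (-40 + 7) - 70/41 = -33 - 70/41 = -1423/41)
f = -1423/41 ≈ -34.707
-f = -1*(-1423/41) = 1423/41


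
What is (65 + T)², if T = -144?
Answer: 6241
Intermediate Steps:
(65 + T)² = (65 - 144)² = (-79)² = 6241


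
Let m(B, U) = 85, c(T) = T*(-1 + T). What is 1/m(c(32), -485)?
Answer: 1/85 ≈ 0.011765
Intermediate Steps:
1/m(c(32), -485) = 1/85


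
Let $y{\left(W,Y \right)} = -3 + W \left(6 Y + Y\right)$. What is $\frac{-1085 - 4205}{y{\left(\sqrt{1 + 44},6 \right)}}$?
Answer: $- \frac{5290}{26457} - \frac{74060 \sqrt{5}}{8819} \approx -18.978$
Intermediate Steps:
$y{\left(W,Y \right)} = -3 + 7 W Y$ ($y{\left(W,Y \right)} = -3 + W 7 Y = -3 + 7 W Y$)
$\frac{-1085 - 4205}{y{\left(\sqrt{1 + 44},6 \right)}} = \frac{-1085 - 4205}{-3 + 7 \sqrt{1 + 44} \cdot 6} = \frac{-1085 - 4205}{-3 + 7 \sqrt{45} \cdot 6} = - \frac{5290}{-3 + 7 \cdot 3 \sqrt{5} \cdot 6} = - \frac{5290}{-3 + 126 \sqrt{5}}$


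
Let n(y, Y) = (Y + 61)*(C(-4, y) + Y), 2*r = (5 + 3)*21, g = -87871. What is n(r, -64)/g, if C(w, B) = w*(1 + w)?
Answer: -156/87871 ≈ -0.0017753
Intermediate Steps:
r = 84 (r = ((5 + 3)*21)/2 = (8*21)/2 = (1/2)*168 = 84)
n(y, Y) = (12 + Y)*(61 + Y) (n(y, Y) = (Y + 61)*(-4*(1 - 4) + Y) = (61 + Y)*(-4*(-3) + Y) = (61 + Y)*(12 + Y) = (12 + Y)*(61 + Y))
n(r, -64)/g = (732 + (-64)**2 + 73*(-64))/(-87871) = (732 + 4096 - 4672)*(-1/87871) = 156*(-1/87871) = -156/87871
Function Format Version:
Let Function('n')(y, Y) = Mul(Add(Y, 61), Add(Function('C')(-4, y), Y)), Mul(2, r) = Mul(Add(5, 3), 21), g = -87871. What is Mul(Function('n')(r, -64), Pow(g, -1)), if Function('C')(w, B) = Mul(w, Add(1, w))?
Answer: Rational(-156, 87871) ≈ -0.0017753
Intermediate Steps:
r = 84 (r = Mul(Rational(1, 2), Mul(Add(5, 3), 21)) = Mul(Rational(1, 2), Mul(8, 21)) = Mul(Rational(1, 2), 168) = 84)
Function('n')(y, Y) = Mul(Add(12, Y), Add(61, Y)) (Function('n')(y, Y) = Mul(Add(Y, 61), Add(Mul(-4, Add(1, -4)), Y)) = Mul(Add(61, Y), Add(Mul(-4, -3), Y)) = Mul(Add(61, Y), Add(12, Y)) = Mul(Add(12, Y), Add(61, Y)))
Mul(Function('n')(r, -64), Pow(g, -1)) = Mul(Add(732, Pow(-64, 2), Mul(73, -64)), Pow(-87871, -1)) = Mul(Add(732, 4096, -4672), Rational(-1, 87871)) = Mul(156, Rational(-1, 87871)) = Rational(-156, 87871)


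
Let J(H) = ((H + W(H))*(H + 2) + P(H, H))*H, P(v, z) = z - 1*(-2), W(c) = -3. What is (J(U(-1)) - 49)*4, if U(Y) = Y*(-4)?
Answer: -4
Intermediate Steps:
P(v, z) = 2 + z (P(v, z) = z + 2 = 2 + z)
U(Y) = -4*Y
J(H) = H*(2 + H + (-3 + H)*(2 + H)) (J(H) = ((H - 3)*(H + 2) + (2 + H))*H = ((-3 + H)*(2 + H) + (2 + H))*H = (2 + H + (-3 + H)*(2 + H))*H = H*(2 + H + (-3 + H)*(2 + H)))
(J(U(-1)) - 49)*4 = ((-4*(-1))*(-4 + (-4*(-1))²) - 49)*4 = (4*(-4 + 4²) - 49)*4 = (4*(-4 + 16) - 49)*4 = (4*12 - 49)*4 = (48 - 49)*4 = -1*4 = -4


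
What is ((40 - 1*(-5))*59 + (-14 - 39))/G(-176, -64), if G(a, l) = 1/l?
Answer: -166528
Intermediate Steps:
((40 - 1*(-5))*59 + (-14 - 39))/G(-176, -64) = ((40 - 1*(-5))*59 + (-14 - 39))/(1/(-64)) = ((40 + 5)*59 - 53)/(-1/64) = (45*59 - 53)*(-64) = (2655 - 53)*(-64) = 2602*(-64) = -166528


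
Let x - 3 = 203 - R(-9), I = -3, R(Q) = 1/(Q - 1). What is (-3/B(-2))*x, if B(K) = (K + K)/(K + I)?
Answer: -6183/8 ≈ -772.88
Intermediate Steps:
R(Q) = 1/(-1 + Q)
B(K) = 2*K/(-3 + K) (B(K) = (K + K)/(K - 3) = (2*K)/(-3 + K) = 2*K/(-3 + K))
x = 2061/10 (x = 3 + (203 - 1/(-1 - 9)) = 3 + (203 - 1/(-10)) = 3 + (203 - 1*(-⅒)) = 3 + (203 + ⅒) = 3 + 2031/10 = 2061/10 ≈ 206.10)
(-3/B(-2))*x = -3/(2*(-2)/(-3 - 2))*(2061/10) = -3/(2*(-2)/(-5))*(2061/10) = -3/(2*(-2)*(-⅕))*(2061/10) = -3/⅘*(2061/10) = -3*5/4*(2061/10) = -15/4*2061/10 = -6183/8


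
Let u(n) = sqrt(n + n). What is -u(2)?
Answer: -2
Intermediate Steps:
u(n) = sqrt(2)*sqrt(n) (u(n) = sqrt(2*n) = sqrt(2)*sqrt(n))
-u(2) = -sqrt(2)*sqrt(2) = -1*2 = -2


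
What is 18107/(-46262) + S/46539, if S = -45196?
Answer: -2933539025/2152987218 ≈ -1.3625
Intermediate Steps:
18107/(-46262) + S/46539 = 18107/(-46262) - 45196/46539 = 18107*(-1/46262) - 45196*1/46539 = -18107/46262 - 45196/46539 = -2933539025/2152987218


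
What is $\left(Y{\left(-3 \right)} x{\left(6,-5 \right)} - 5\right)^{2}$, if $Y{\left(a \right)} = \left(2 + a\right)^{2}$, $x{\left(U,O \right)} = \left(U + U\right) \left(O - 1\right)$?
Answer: $5929$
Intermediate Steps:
$x{\left(U,O \right)} = 2 U \left(-1 + O\right)$
$\left(Y{\left(-3 \right)} x{\left(6,-5 \right)} - 5\right)^{2} = \left(\left(2 - 3\right)^{2} \cdot 2 \cdot 6 \left(-1 - 5\right) - 5\right)^{2} = \left(\left(-1\right)^{2} \cdot 2 \cdot 6 \left(-6\right) - 5\right)^{2} = \left(1 \left(-72\right) - 5\right)^{2} = \left(-72 - 5\right)^{2} = \left(-77\right)^{2} = 5929$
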